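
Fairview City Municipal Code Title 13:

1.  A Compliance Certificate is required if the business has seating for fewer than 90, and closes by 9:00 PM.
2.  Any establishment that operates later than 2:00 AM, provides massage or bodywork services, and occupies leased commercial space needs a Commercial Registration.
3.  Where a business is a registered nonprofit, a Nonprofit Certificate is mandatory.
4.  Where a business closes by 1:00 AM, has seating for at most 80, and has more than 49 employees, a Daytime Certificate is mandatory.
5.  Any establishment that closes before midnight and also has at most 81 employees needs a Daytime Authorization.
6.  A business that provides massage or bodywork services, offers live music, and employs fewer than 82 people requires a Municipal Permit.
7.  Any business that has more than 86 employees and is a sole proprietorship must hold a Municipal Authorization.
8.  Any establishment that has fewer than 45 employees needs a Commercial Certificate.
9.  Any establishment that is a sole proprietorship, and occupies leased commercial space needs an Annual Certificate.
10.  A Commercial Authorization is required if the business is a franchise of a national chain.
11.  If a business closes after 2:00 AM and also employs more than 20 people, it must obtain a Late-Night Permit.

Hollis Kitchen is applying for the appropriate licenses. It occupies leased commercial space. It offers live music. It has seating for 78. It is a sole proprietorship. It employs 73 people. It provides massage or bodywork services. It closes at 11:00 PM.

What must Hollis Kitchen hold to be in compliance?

1. seating 78 < 90; closes 11:00 PM, after 9:00 PM → Compliance Certificate not required.
2. closes 11:00 PM, at/before 2:00 AM; provides massage or bodywork services; occupies leased commercial space → Commercial Registration not required.
3. is a sole proprietorship (not: is a registered nonprofit) → Nonprofit Certificate not required.
4. closes 11:00 PM, at/before 1:00 AM; seating 78 ≤ 80; employees 73 > 49 → Daytime Certificate required.
5. closes 11:00 PM, at/before midnight; employees 73 ≤ 81 → Daytime Authorization required.
6. provides massage or bodywork services; offers live music; employees 73 < 82 → Municipal Permit required.
7. employees 73 ≤ 86; is a sole proprietorship → Municipal Authorization not required.
8. employees 73 ≥ 45 → Commercial Certificate not required.
9. is a sole proprietorship; occupies leased commercial space → Annual Certificate required.
10. is a sole proprietorship (not: is a franchise of a national chain) → Commercial Authorization not required.
11. closes 11:00 PM, at/before 2:00 AM; employees 73 > 20 → Late-Night Permit not required.

Annual Certificate, Daytime Authorization, Daytime Certificate, Municipal Permit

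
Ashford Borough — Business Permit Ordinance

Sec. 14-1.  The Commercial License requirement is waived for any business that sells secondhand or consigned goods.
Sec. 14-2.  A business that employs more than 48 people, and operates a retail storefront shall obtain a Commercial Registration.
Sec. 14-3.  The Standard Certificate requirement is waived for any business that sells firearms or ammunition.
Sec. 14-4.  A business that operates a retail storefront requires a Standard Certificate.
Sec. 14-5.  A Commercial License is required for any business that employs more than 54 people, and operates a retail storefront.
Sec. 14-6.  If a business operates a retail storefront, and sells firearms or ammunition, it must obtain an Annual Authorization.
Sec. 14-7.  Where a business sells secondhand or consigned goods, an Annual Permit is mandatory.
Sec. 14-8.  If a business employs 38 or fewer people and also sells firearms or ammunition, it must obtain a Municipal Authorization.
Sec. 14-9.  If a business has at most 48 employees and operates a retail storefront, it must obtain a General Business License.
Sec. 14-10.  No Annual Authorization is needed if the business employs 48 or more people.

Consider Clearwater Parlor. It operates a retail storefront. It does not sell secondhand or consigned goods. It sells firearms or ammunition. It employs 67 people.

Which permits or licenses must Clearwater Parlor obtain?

Commercial License, Commercial Registration

Sec. 14-1. does not sell secondhand or consigned goods → Commercial License exemption does not apply.
Sec. 14-2. employees 67 > 48; operates a retail storefront → Commercial Registration required.
Sec. 14-3. sells firearms or ammunition → exempt from Standard Certificate.
Sec. 14-4. operates a retail storefront → Standard Certificate required.
Sec. 14-5. employees 67 > 54; operates a retail storefront → Commercial License required.
Sec. 14-6. operates a retail storefront; sells firearms or ammunition → Annual Authorization required.
Sec. 14-7. does not sell secondhand or consigned goods → Annual Permit not required.
Sec. 14-8. employees 67 > 38; sells firearms or ammunition → Municipal Authorization not required.
Sec. 14-9. employees 67 > 48; operates a retail storefront → General Business License not required.
Sec. 14-10. employees 67 ≥ 48 → exempt from Annual Authorization.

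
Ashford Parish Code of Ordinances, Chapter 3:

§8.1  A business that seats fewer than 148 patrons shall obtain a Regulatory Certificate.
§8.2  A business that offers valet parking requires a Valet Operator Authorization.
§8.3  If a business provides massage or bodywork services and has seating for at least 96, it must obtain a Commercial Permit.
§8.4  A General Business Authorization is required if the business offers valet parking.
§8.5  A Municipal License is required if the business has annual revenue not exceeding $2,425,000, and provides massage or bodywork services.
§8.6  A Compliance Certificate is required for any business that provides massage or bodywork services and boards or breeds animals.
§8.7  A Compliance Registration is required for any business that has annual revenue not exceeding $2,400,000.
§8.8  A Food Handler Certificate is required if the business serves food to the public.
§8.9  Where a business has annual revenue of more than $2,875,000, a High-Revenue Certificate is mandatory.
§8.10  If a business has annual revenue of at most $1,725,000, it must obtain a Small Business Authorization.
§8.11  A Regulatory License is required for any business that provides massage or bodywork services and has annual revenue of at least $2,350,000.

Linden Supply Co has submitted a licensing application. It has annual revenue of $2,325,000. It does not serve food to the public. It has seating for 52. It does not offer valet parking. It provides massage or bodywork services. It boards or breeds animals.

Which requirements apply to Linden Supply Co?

§8.1 seating 52 < 148 → Regulatory Certificate required.
§8.2 does not offer valet parking → Valet Operator Authorization not required.
§8.3 provides massage or bodywork services; seating 52 < 96 → Commercial Permit not required.
§8.4 does not offer valet parking → General Business Authorization not required.
§8.5 revenue $2,325,000 ≤ $2,425,000; provides massage or bodywork services → Municipal License required.
§8.6 provides massage or bodywork services; boards or breeds animals → Compliance Certificate required.
§8.7 revenue $2,325,000 ≤ $2,400,000 → Compliance Registration required.
§8.8 does not serve food to the public → Food Handler Certificate not required.
§8.9 revenue $2,325,000 ≤ $2,875,000 → High-Revenue Certificate not required.
§8.10 revenue $2,325,000 > $1,725,000 → Small Business Authorization not required.
§8.11 provides massage or bodywork services; revenue $2,325,000 < $2,350,000 → Regulatory License not required.

Compliance Certificate, Compliance Registration, Municipal License, Regulatory Certificate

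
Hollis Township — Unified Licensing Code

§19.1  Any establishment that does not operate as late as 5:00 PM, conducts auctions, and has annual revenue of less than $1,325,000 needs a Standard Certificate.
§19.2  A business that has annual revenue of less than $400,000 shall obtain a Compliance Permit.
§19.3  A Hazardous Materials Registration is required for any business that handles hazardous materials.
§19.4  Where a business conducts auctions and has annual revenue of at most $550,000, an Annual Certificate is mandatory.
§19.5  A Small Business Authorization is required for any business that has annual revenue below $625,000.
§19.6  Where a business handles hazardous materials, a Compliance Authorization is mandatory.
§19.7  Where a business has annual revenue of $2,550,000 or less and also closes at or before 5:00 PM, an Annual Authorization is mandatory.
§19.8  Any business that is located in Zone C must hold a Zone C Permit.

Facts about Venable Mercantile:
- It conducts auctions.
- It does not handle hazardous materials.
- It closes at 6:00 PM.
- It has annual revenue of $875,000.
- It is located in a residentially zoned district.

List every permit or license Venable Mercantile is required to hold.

None

§19.1 closes 6:00 PM, after 5:00 PM; conducts auctions; revenue $875,000 < $1,325,000 → Standard Certificate not required.
§19.2 revenue $875,000 ≥ $400,000 → Compliance Permit not required.
§19.3 does not handle hazardous materials → Hazardous Materials Registration not required.
§19.4 conducts auctions; revenue $875,000 > $550,000 → Annual Certificate not required.
§19.5 revenue $875,000 ≥ $625,000 → Small Business Authorization not required.
§19.6 does not handle hazardous materials → Compliance Authorization not required.
§19.7 revenue $875,000 ≤ $2,550,000; closes 6:00 PM, after 5:00 PM → Annual Authorization not required.
§19.8 is located in a residentially zoned district (not: is located in Zone C) → Zone C Permit not required.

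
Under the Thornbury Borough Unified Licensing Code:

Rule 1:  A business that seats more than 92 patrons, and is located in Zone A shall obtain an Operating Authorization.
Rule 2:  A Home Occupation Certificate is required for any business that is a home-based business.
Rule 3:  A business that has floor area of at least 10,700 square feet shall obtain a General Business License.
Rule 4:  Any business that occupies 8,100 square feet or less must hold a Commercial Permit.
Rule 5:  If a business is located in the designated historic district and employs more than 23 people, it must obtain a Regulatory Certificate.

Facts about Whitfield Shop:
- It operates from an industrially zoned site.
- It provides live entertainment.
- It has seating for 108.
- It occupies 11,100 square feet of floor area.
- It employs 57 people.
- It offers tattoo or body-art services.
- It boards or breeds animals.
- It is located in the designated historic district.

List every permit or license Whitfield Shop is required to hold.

Rule 1: seating 108 > 92; is located in the designated historic district (not: is located in Zone A) → Operating Authorization not required.
Rule 2: operates from an industrially zoned site (not: is a home-based business) → Home Occupation Certificate not required.
Rule 3: floor area 11,100 square feet ≥ 10,700 square feet → General Business License required.
Rule 4: floor area 11,100 square feet > 8,100 square feet → Commercial Permit not required.
Rule 5: is located in the designated historic district; employees 57 > 23 → Regulatory Certificate required.

General Business License, Regulatory Certificate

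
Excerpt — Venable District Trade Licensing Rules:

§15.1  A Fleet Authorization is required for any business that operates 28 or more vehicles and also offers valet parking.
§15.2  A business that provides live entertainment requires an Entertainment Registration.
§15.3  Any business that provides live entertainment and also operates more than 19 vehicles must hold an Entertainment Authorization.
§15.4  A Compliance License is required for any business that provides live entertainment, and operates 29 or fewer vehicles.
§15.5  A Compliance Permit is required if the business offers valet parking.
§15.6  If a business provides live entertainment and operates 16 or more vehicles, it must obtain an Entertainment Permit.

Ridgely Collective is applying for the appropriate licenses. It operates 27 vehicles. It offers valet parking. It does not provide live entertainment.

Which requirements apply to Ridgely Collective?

Compliance Permit

§15.1 vehicles 27 < 28; offers valet parking → Fleet Authorization not required.
§15.2 does not provide live entertainment → Entertainment Registration not required.
§15.3 does not provide live entertainment; vehicles 27 > 19 → Entertainment Authorization not required.
§15.4 does not provide live entertainment; vehicles 27 ≤ 29 → Compliance License not required.
§15.5 offers valet parking → Compliance Permit required.
§15.6 does not provide live entertainment; vehicles 27 ≥ 16 → Entertainment Permit not required.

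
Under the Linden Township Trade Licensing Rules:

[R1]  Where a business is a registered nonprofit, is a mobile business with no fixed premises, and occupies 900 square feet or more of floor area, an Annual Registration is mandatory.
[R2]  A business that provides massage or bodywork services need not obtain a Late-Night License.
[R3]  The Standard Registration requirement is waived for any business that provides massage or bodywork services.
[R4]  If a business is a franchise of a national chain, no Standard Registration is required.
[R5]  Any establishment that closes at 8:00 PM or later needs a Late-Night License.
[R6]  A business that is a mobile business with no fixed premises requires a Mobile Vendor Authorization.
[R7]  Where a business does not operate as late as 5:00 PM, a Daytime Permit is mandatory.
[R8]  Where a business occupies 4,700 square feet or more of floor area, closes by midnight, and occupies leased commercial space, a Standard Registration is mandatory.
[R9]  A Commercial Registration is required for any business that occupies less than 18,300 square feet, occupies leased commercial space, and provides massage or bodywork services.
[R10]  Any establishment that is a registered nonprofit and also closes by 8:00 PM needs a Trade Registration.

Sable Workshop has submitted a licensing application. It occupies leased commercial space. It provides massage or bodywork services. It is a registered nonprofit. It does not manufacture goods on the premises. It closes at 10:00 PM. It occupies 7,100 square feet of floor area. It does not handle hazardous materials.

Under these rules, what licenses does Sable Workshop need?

Commercial Registration

[R1] is a registered nonprofit; occupies leased commercial space (not: is a mobile business with no fixed premises); floor area 7,100 square feet ≥ 900 square feet → Annual Registration not required.
[R2] provides massage or bodywork services → exempt from Late-Night License.
[R3] provides massage or bodywork services → exempt from Standard Registration.
[R4] is a registered nonprofit (not: is a franchise of a national chain) → Standard Registration exemption does not apply.
[R5] closes 10:00 PM, after 8:00 PM → Late-Night License required.
[R6] occupies leased commercial space (not: is a mobile business with no fixed premises) → Mobile Vendor Authorization not required.
[R7] closes 10:00 PM, after 5:00 PM → Daytime Permit not required.
[R8] floor area 7,100 square feet ≥ 4,700 square feet; closes 10:00 PM, at/before midnight; occupies leased commercial space → Standard Registration required.
[R9] floor area 7,100 square feet < 18,300 square feet; occupies leased commercial space; provides massage or bodywork services → Commercial Registration required.
[R10] is a registered nonprofit; closes 10:00 PM, after 8:00 PM → Trade Registration not required.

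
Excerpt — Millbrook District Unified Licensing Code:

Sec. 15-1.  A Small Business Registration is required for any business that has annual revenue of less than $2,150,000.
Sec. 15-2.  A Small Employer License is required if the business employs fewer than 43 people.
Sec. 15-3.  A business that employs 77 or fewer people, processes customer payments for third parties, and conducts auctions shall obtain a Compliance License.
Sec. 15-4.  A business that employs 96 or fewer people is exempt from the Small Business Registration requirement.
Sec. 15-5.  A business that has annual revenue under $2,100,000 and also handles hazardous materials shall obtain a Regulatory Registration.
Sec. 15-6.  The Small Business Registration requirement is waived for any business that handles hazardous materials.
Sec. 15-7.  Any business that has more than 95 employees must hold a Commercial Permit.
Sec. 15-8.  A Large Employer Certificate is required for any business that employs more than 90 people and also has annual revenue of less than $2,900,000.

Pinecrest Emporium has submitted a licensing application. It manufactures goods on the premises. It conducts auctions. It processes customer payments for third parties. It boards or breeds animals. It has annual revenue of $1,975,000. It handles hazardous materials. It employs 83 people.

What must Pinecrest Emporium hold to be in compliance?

Regulatory Registration

Sec. 15-1. revenue $1,975,000 < $2,150,000 → Small Business Registration required.
Sec. 15-2. employees 83 ≥ 43 → Small Employer License not required.
Sec. 15-3. employees 83 > 77; processes customer payments for third parties; conducts auctions → Compliance License not required.
Sec. 15-4. employees 83 ≤ 96 → exempt from Small Business Registration.
Sec. 15-5. revenue $1,975,000 < $2,100,000; handles hazardous materials → Regulatory Registration required.
Sec. 15-6. handles hazardous materials → exempt from Small Business Registration.
Sec. 15-7. employees 83 ≤ 95 → Commercial Permit not required.
Sec. 15-8. employees 83 ≤ 90; revenue $1,975,000 < $2,900,000 → Large Employer Certificate not required.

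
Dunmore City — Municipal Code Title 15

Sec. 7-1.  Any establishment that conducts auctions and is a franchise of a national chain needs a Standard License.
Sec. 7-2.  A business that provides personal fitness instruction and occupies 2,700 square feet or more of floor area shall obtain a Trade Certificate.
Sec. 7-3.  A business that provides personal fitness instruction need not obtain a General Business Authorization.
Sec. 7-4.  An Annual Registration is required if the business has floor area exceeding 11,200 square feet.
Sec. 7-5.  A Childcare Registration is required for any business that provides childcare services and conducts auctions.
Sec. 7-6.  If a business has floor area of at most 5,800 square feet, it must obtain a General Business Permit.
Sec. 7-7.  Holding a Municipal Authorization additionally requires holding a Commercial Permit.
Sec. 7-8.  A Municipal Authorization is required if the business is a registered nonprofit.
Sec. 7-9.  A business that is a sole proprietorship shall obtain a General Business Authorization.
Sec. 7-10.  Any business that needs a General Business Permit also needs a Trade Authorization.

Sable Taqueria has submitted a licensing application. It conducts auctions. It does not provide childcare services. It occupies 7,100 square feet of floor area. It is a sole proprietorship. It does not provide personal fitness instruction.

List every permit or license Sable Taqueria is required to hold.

General Business Authorization

Sec. 7-1. conducts auctions; is a sole proprietorship (not: is a franchise of a national chain) → Standard License not required.
Sec. 7-2. does not provide personal fitness instruction; floor area 7,100 square feet ≥ 2,700 square feet → Trade Certificate not required.
Sec. 7-3. does not provide personal fitness instruction → General Business Authorization exemption does not apply.
Sec. 7-4. floor area 7,100 square feet ≤ 11,200 square feet → Annual Registration not required.
Sec. 7-5. does not provide childcare services; conducts auctions → Childcare Registration not required.
Sec. 7-6. floor area 7,100 square feet > 5,800 square feet → General Business Permit not required.
Sec. 7-7. Municipal Authorization is not required → no effect.
Sec. 7-8. is a sole proprietorship (not: is a registered nonprofit) → Municipal Authorization not required.
Sec. 7-9. is a sole proprietorship → General Business Authorization required.
Sec. 7-10. General Business Permit is not required → no effect.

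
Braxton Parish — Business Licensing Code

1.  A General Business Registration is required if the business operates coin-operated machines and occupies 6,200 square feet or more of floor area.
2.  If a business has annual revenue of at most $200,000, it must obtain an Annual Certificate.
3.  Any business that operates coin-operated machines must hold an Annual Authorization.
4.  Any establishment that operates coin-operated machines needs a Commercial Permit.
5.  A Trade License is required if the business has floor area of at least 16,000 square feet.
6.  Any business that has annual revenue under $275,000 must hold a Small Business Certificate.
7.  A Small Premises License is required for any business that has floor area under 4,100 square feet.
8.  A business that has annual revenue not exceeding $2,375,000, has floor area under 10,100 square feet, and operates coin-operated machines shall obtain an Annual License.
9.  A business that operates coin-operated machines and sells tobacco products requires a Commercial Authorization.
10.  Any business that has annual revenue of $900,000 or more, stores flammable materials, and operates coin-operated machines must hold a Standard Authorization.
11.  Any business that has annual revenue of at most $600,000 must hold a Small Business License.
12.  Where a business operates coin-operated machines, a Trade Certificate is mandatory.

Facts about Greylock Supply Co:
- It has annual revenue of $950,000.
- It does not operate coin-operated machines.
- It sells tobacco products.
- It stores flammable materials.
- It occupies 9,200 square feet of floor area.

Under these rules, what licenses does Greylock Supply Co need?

None

1. does not operate coin-operated machines; floor area 9,200 square feet ≥ 6,200 square feet → General Business Registration not required.
2. revenue $950,000 > $200,000 → Annual Certificate not required.
3. does not operate coin-operated machines → Annual Authorization not required.
4. does not operate coin-operated machines → Commercial Permit not required.
5. floor area 9,200 square feet < 16,000 square feet → Trade License not required.
6. revenue $950,000 ≥ $275,000 → Small Business Certificate not required.
7. floor area 9,200 square feet ≥ 4,100 square feet → Small Premises License not required.
8. revenue $950,000 ≤ $2,375,000; floor area 9,200 square feet < 10,100 square feet; does not operate coin-operated machines → Annual License not required.
9. does not operate coin-operated machines; sells tobacco products → Commercial Authorization not required.
10. revenue $950,000 ≥ $900,000; stores flammable materials; does not operate coin-operated machines → Standard Authorization not required.
11. revenue $950,000 > $600,000 → Small Business License not required.
12. does not operate coin-operated machines → Trade Certificate not required.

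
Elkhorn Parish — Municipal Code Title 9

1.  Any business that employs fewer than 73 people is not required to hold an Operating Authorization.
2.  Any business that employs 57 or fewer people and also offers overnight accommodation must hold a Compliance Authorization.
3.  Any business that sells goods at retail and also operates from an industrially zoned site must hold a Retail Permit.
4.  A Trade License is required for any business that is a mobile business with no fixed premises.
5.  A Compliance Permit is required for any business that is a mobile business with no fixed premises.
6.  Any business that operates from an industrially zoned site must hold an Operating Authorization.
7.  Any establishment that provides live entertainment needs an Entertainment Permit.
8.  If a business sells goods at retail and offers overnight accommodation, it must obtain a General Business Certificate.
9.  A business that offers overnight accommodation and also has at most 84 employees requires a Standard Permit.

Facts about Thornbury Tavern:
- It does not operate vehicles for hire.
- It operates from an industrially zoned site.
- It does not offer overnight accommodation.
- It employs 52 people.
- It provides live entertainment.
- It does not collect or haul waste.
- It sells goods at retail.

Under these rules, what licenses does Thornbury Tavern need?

1. employees 52 < 73 → exempt from Operating Authorization.
2. employees 52 ≤ 57; does not offer overnight accommodation → Compliance Authorization not required.
3. sells goods at retail; operates from an industrially zoned site → Retail Permit required.
4. operates from an industrially zoned site (not: is a mobile business with no fixed premises) → Trade License not required.
5. operates from an industrially zoned site (not: is a mobile business with no fixed premises) → Compliance Permit not required.
6. operates from an industrially zoned site → Operating Authorization required.
7. provides live entertainment → Entertainment Permit required.
8. sells goods at retail; does not offer overnight accommodation → General Business Certificate not required.
9. does not offer overnight accommodation; employees 52 ≤ 84 → Standard Permit not required.

Entertainment Permit, Retail Permit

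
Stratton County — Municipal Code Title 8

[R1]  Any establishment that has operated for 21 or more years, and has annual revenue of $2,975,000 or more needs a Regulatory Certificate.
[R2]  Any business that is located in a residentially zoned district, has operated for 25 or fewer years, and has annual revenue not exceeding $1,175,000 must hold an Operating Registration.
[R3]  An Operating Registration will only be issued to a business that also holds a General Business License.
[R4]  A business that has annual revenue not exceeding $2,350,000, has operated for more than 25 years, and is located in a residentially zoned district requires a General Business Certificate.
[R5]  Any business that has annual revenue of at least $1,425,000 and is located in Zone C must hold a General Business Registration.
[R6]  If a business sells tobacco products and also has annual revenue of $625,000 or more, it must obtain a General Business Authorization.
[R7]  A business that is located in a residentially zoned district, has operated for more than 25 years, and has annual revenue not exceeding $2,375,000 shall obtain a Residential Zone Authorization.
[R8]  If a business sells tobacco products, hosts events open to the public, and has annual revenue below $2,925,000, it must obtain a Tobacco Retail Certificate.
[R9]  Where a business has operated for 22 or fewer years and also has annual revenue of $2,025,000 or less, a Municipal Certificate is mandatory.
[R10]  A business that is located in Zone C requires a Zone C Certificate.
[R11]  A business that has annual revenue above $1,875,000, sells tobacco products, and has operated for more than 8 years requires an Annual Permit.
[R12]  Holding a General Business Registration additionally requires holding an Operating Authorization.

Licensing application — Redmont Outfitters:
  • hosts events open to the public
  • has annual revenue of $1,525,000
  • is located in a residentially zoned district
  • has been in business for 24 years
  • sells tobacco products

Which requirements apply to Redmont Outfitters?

[R1] years in business 24 ≥ 21; revenue $1,525,000 < $2,975,000 → Regulatory Certificate not required.
[R2] is located in a residentially zoned district; years in business 24 ≤ 25; revenue $1,525,000 > $1,175,000 → Operating Registration not required.
[R3] Operating Registration is not required → no effect.
[R4] revenue $1,525,000 ≤ $2,350,000; years in business 24 ≤ 25; is located in a residentially zoned district → General Business Certificate not required.
[R5] revenue $1,525,000 ≥ $1,425,000; is located in a residentially zoned district (not: is located in Zone C) → General Business Registration not required.
[R6] sells tobacco products; revenue $1,525,000 ≥ $625,000 → General Business Authorization required.
[R7] is located in a residentially zoned district; years in business 24 ≤ 25; revenue $1,525,000 ≤ $2,375,000 → Residential Zone Authorization not required.
[R8] sells tobacco products; hosts events open to the public; revenue $1,525,000 < $2,925,000 → Tobacco Retail Certificate required.
[R9] years in business 24 > 22; revenue $1,525,000 ≤ $2,025,000 → Municipal Certificate not required.
[R10] is located in a residentially zoned district (not: is located in Zone C) → Zone C Certificate not required.
[R11] revenue $1,525,000 ≤ $1,875,000; sells tobacco products; years in business 24 > 8 → Annual Permit not required.
[R12] General Business Registration is not required → no effect.

General Business Authorization, Tobacco Retail Certificate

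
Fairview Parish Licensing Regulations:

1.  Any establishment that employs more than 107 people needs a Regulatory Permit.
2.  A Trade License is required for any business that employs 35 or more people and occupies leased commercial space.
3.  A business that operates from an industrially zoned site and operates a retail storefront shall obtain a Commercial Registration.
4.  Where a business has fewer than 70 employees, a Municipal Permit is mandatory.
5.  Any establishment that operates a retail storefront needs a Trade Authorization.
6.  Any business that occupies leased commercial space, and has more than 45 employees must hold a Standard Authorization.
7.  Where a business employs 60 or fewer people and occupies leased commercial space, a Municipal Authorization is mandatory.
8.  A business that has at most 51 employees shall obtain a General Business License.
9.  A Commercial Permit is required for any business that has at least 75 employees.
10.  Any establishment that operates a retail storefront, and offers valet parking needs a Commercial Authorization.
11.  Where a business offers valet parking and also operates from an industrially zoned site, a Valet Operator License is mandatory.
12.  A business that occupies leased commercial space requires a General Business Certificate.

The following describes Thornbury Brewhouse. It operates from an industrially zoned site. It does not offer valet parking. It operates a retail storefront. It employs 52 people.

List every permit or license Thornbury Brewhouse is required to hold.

1. employees 52 ≤ 107 → Regulatory Permit not required.
2. employees 52 ≥ 35; operates from an industrially zoned site (not: occupies leased commercial space) → Trade License not required.
3. operates from an industrially zoned site; operates a retail storefront → Commercial Registration required.
4. employees 52 < 70 → Municipal Permit required.
5. operates a retail storefront → Trade Authorization required.
6. operates from an industrially zoned site (not: occupies leased commercial space); employees 52 > 45 → Standard Authorization not required.
7. employees 52 ≤ 60; operates from an industrially zoned site (not: occupies leased commercial space) → Municipal Authorization not required.
8. employees 52 > 51 → General Business License not required.
9. employees 52 < 75 → Commercial Permit not required.
10. operates a retail storefront; does not offer valet parking → Commercial Authorization not required.
11. does not offer valet parking; operates from an industrially zoned site → Valet Operator License not required.
12. operates from an industrially zoned site (not: occupies leased commercial space) → General Business Certificate not required.

Commercial Registration, Municipal Permit, Trade Authorization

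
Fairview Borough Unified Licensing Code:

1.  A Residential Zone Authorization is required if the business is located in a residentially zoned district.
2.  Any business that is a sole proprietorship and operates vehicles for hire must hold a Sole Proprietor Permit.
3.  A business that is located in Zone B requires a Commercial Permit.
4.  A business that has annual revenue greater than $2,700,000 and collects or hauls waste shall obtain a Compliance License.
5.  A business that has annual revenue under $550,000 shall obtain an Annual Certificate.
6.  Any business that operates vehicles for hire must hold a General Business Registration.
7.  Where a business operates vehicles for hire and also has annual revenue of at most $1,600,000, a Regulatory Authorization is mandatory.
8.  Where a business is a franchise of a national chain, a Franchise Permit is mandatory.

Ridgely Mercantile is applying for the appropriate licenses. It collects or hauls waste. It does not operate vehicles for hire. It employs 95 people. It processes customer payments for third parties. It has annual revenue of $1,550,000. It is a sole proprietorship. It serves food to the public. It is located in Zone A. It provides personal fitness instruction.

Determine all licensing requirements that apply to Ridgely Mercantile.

1. is located in Zone A (not: is located in a residentially zoned district) → Residential Zone Authorization not required.
2. is a sole proprietorship; does not operate vehicles for hire → Sole Proprietor Permit not required.
3. is located in Zone A (not: is located in Zone B) → Commercial Permit not required.
4. revenue $1,550,000 ≤ $2,700,000; collects or hauls waste → Compliance License not required.
5. revenue $1,550,000 ≥ $550,000 → Annual Certificate not required.
6. does not operate vehicles for hire → General Business Registration not required.
7. does not operate vehicles for hire; revenue $1,550,000 ≤ $1,600,000 → Regulatory Authorization not required.
8. is a sole proprietorship (not: is a franchise of a national chain) → Franchise Permit not required.

None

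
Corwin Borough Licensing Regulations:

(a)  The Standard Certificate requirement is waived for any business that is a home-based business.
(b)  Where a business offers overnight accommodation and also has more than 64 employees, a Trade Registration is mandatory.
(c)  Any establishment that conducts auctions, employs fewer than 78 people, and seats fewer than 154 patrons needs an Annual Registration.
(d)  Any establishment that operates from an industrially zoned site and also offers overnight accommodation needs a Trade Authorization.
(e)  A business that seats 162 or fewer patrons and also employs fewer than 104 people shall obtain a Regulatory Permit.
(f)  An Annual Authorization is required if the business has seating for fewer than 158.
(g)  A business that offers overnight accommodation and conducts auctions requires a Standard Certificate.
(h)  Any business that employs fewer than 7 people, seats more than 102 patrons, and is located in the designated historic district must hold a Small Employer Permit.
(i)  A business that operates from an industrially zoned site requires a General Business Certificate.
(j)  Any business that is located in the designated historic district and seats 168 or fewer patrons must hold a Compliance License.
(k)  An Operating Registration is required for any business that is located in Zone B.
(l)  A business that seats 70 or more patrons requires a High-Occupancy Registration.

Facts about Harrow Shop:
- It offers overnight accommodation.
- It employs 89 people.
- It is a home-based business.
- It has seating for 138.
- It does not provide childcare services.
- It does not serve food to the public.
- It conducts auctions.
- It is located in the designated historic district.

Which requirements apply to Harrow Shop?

Annual Authorization, Compliance License, High-Occupancy Registration, Regulatory Permit, Trade Registration

(a) is a home-based business → exempt from Standard Certificate.
(b) offers overnight accommodation; employees 89 > 64 → Trade Registration required.
(c) conducts auctions; employees 89 ≥ 78; seating 138 < 154 → Annual Registration not required.
(d) is a home-based business (not: operates from an industrially zoned site); offers overnight accommodation → Trade Authorization not required.
(e) seating 138 ≤ 162; employees 89 < 104 → Regulatory Permit required.
(f) seating 138 < 158 → Annual Authorization required.
(g) offers overnight accommodation; conducts auctions → Standard Certificate required.
(h) employees 89 ≥ 7; seating 138 > 102; is located in the designated historic district → Small Employer Permit not required.
(i) is a home-based business (not: operates from an industrially zoned site) → General Business Certificate not required.
(j) is located in the designated historic district; seating 138 ≤ 168 → Compliance License required.
(k) is located in the designated historic district (not: is located in Zone B) → Operating Registration not required.
(l) seating 138 ≥ 70 → High-Occupancy Registration required.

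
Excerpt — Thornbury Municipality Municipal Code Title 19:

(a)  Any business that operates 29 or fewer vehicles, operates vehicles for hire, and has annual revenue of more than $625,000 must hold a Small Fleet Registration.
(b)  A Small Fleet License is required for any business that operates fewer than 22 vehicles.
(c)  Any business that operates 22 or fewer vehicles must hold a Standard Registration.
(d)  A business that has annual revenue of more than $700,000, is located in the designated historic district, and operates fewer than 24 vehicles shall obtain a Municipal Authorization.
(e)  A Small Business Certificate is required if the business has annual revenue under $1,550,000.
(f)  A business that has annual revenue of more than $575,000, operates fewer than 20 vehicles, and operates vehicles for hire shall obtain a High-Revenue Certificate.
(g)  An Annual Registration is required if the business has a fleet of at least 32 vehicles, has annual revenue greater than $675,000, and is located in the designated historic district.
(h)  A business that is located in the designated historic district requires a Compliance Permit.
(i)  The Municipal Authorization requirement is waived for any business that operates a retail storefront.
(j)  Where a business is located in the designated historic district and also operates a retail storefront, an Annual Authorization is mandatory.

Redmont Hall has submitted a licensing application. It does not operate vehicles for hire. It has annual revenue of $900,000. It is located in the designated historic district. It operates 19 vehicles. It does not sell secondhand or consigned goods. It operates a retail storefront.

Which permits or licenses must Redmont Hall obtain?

(a) vehicles 19 ≤ 29; does not operate vehicles for hire; revenue $900,000 > $625,000 → Small Fleet Registration not required.
(b) vehicles 19 < 22 → Small Fleet License required.
(c) vehicles 19 ≤ 22 → Standard Registration required.
(d) revenue $900,000 > $700,000; is located in the designated historic district; vehicles 19 < 24 → Municipal Authorization required.
(e) revenue $900,000 < $1,550,000 → Small Business Certificate required.
(f) revenue $900,000 > $575,000; vehicles 19 < 20; does not operate vehicles for hire → High-Revenue Certificate not required.
(g) vehicles 19 < 32; revenue $900,000 > $675,000; is located in the designated historic district → Annual Registration not required.
(h) is located in the designated historic district → Compliance Permit required.
(i) operates a retail storefront → exempt from Municipal Authorization.
(j) is located in the designated historic district; operates a retail storefront → Annual Authorization required.

Annual Authorization, Compliance Permit, Small Business Certificate, Small Fleet License, Standard Registration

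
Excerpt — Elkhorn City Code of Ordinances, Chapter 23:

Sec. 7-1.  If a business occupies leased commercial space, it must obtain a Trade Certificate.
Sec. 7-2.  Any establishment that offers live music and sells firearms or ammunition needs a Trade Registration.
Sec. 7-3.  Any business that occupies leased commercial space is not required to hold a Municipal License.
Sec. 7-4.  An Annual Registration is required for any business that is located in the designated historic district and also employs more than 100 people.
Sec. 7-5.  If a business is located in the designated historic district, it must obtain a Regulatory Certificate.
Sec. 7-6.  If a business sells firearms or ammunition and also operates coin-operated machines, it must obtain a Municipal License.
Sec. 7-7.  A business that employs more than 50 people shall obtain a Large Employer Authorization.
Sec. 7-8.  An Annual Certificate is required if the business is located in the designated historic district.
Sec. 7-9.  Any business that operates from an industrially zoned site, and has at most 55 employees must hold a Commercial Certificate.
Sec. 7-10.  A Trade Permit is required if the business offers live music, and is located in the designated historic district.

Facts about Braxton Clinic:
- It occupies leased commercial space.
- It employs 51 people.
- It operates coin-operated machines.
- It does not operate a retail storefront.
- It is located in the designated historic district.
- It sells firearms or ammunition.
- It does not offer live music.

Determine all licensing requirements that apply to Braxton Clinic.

Sec. 7-1. occupies leased commercial space → Trade Certificate required.
Sec. 7-2. does not offer live music; sells firearms or ammunition → Trade Registration not required.
Sec. 7-3. occupies leased commercial space → exempt from Municipal License.
Sec. 7-4. is located in the designated historic district; employees 51 ≤ 100 → Annual Registration not required.
Sec. 7-5. is located in the designated historic district → Regulatory Certificate required.
Sec. 7-6. sells firearms or ammunition; operates coin-operated machines → Municipal License required.
Sec. 7-7. employees 51 > 50 → Large Employer Authorization required.
Sec. 7-8. is located in the designated historic district → Annual Certificate required.
Sec. 7-9. occupies leased commercial space (not: operates from an industrially zoned site); employees 51 ≤ 55 → Commercial Certificate not required.
Sec. 7-10. does not offer live music; is located in the designated historic district → Trade Permit not required.

Annual Certificate, Large Employer Authorization, Regulatory Certificate, Trade Certificate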